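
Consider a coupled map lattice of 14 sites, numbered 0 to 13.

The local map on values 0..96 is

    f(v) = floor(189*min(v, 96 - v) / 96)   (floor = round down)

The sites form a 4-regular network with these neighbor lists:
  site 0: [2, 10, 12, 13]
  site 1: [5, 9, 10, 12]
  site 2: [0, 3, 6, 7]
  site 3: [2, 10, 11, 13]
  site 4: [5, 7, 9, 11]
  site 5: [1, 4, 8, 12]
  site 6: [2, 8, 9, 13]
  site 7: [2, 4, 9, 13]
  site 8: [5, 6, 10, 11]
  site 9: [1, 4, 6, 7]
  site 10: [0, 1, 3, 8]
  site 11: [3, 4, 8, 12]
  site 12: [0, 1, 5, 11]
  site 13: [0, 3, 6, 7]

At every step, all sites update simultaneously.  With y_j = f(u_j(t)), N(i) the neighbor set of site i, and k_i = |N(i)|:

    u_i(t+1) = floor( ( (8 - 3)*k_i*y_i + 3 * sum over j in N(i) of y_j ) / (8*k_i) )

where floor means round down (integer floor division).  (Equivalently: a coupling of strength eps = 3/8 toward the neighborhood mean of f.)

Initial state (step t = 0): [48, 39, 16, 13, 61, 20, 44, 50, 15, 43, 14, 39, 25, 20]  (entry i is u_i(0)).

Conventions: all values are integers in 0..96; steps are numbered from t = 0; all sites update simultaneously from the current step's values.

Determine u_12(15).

Simulating step by step:
t=0: [48, 39, 16, 13, 61, 20, 44, 50, 15, 43, 14, 39, 25, 20]
t=1: [72, 66, 47, 31, 69, 45, 70, 77, 39, 82, 37, 63, 57, 52]
t=2: [59, 61, 75, 67, 53, 79, 58, 47, 73, 35, 67, 64, 71, 72]
t=3: [63, 61, 53, 55, 76, 43, 65, 80, 49, 72, 58, 61, 52, 57]
t=4: [70, 69, 74, 78, 45, 79, 66, 42, 84, 48, 74, 70, 80, 69]
t=5: [47, 51, 48, 39, 79, 38, 56, 77, 31, 85, 42, 48, 37, 54]
t=6: [88, 78, 85, 80, 41, 70, 72, 44, 68, 35, 80, 81, 77, 77]
t=7: [21, 39, 29, 30, 71, 51, 46, 73, 49, 65, 32, 37, 35, 39]
t=8: [50, 73, 57, 62, 55, 81, 83, 50, 86, 62, 64, 70, 68, 69]
t=9: [79, 48, 72, 64, 72, 36, 35, 82, 27, 63, 60, 52, 54, 58]
t=10: [46, 85, 47, 65, 52, 69, 64, 38, 60, 62, 66, 76, 77, 64]
t=11: [79, 33, 84, 61, 75, 53, 66, 75, 63, 64, 59, 48, 42, 66]
t=12: [42, 68, 33, 65, 52, 76, 56, 43, 68, 58, 66, 82, 77, 55]
t=13: [73, 53, 68, 59, 74, 46, 74, 81, 53, 74, 60, 39, 42, 78]
t=14: [50, 79, 52, 67, 49, 83, 47, 34, 78, 45, 70, 73, 78, 39]
t=15: [79, 39, 82, 59, 78, 33, 84, 73, 41, 81, 52, 48, 39, 76]

Answer: u_12(15) = 39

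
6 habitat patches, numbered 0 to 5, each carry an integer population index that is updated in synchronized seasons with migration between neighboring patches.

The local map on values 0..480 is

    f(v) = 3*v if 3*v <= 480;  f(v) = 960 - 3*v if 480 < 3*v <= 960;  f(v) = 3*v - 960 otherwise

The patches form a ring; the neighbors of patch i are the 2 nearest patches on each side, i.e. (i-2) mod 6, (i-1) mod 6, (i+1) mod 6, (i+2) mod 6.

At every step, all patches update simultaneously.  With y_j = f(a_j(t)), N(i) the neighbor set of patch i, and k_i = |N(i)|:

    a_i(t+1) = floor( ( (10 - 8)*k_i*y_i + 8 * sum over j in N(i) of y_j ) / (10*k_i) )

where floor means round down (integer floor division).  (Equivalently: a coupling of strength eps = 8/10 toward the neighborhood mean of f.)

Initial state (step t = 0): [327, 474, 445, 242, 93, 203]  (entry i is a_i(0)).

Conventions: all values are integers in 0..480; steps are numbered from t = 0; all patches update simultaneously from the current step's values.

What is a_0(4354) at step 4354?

Answer: a_0(4354) = 462
Key observation: The state at step 10, [462, 462, 462, 462, 462, 462], reappears at step 18: the system is in a cycle of period 8 from step 10 on.  Therefore the state at step 4354 equals the state at step 10 + ((4354 - 10) mod 8) = 10, which is [462, 462, 462, 462, 462, 462].

Derivation:
t=0: [327, 474, 445, 242, 93, 203]
t=1: [297, 288, 274, 340, 252, 269]
t=2: [132, 103, 113, 130, 124, 116]
t=3: [352, 356, 361, 351, 369, 363]
t=4: [120, 109, 113, 120, 117, 114]
t=5: [343, 345, 347, 343, 350, 348]
t=6: [79, 75, 76, 79, 78, 77]
t=7: [231, 231, 232, 231, 233, 232]
t=8: [264, 265, 265, 264, 264, 265]
t=9: [166, 166, 166, 166, 166, 166]
t=10: [462, 462, 462, 462, 462, 462]
t=11: [426, 426, 426, 426, 426, 426]
t=12: [318, 318, 318, 318, 318, 318]
t=13: [6, 6, 6, 6, 6, 6]
t=14: [18, 18, 18, 18, 18, 18]
t=15: [54, 54, 54, 54, 54, 54]
t=16: [162, 162, 162, 162, 162, 162]
t=17: [474, 474, 474, 474, 474, 474]
t=18: [462, 462, 462, 462, 462, 462]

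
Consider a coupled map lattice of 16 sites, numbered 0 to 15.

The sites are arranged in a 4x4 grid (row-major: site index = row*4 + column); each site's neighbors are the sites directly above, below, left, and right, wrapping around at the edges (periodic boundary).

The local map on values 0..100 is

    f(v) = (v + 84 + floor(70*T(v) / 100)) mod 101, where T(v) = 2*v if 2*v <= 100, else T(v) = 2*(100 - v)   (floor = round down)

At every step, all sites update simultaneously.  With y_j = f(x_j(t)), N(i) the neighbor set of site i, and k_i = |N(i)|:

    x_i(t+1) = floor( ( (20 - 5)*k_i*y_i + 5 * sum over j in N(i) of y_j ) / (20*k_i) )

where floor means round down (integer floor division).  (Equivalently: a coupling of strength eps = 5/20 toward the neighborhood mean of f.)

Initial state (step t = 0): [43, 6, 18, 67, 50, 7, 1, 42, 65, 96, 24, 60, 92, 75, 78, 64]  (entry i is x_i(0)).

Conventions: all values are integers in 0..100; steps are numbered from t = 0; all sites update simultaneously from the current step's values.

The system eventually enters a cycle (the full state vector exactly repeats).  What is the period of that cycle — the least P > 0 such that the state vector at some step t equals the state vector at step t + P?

Answer: 2
Key observation: The state at step 7, [88, 88, 87, 88, 88, 88, 87, 88, 88, 87, 87, 87, 88, 87, 87, 87], reappears at step 9 — and no state repeats earlier — so the cycle the system enters has period 2.

Derivation:
t=0: [43, 6, 18, 67, 50, 7, 1, 42, 65, 96, 24, 60, 92, 75, 78, 64]
t=1: [82, 92, 42, 90, 24, 91, 80, 79, 89, 83, 52, 94, 87, 92, 84, 96]
t=2: [86, 86, 84, 87, 52, 83, 84, 87, 84, 83, 22, 80, 87, 86, 82, 84]
t=3: [82, 88, 88, 88, 22, 83, 85, 82, 83, 85, 48, 87, 88, 88, 86, 89]
t=4: [86, 87, 87, 87, 48, 85, 89, 86, 85, 89, 95, 88, 87, 87, 88, 87]
t=5: [88, 88, 87, 88, 95, 89, 87, 88, 89, 87, 85, 87, 88, 87, 87, 87]
t=6: [86, 87, 87, 87, 85, 87, 87, 87, 87, 87, 88, 87, 87, 87, 88, 87]
t=7: [88, 88, 87, 88, 88, 88, 87, 88, 88, 87, 87, 87, 88, 87, 87, 87]
t=8: [87, 87, 87, 87, 87, 87, 87, 87, 87, 87, 88, 87, 87, 87, 88, 87]
t=9: [88, 88, 87, 88, 88, 88, 87, 88, 88, 87, 87, 87, 88, 87, 87, 87]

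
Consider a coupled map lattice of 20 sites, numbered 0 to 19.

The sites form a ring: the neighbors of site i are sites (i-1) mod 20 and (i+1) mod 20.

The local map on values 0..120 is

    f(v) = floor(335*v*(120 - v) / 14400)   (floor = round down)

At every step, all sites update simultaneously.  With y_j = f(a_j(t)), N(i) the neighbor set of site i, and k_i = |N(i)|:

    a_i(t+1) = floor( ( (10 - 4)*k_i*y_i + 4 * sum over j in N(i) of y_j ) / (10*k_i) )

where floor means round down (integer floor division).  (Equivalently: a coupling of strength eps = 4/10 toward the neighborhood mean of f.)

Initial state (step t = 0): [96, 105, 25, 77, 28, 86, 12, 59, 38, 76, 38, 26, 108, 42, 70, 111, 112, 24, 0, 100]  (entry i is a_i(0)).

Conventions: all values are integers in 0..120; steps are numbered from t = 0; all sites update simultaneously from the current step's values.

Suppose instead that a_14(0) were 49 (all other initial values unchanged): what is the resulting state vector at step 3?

Simulating step by step:
t=0: [96, 105, 25, 77, 28, 86, 12, 59, 38, 76, 38, 26, 108, 42, 49, 111, 112, 24, 0, 100]
t=1: [48, 43, 55, 69, 64, 58, 48, 70, 75, 75, 69, 54, 44, 67, 67, 33, 27, 35, 19, 38]
t=2: [77, 78, 81, 81, 82, 82, 80, 80, 78, 78, 80, 80, 79, 81, 78, 67, 61, 61, 54, 68]
t=3: [77, 75, 73, 72, 72, 72, 73, 74, 75, 75, 74, 74, 74, 74, 76, 81, 82, 82, 82, 81]

Answer: [77, 75, 73, 72, 72, 72, 73, 74, 75, 75, 74, 74, 74, 74, 76, 81, 82, 82, 82, 81]
Key observation: This trace re-runs the system from the modified initial state.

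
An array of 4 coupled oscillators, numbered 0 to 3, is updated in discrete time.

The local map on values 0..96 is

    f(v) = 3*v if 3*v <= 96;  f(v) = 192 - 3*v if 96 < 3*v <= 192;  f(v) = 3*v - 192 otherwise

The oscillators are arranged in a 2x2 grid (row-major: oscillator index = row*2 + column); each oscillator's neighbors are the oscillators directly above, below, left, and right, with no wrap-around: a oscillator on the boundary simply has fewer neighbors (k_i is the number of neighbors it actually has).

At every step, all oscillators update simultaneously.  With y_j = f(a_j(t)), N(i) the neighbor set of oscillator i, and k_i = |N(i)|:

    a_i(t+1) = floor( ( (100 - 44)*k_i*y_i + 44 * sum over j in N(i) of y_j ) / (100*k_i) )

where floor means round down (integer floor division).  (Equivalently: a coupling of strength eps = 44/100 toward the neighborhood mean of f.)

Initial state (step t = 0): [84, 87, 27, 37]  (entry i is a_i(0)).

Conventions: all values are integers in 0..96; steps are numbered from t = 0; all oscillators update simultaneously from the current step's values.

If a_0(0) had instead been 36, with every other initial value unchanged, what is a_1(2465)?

Simulating step by step:
t=0: [36, 87, 27, 37]
t=1: [80, 74, 81, 78]
t=2: [44, 36, 48, 41]
t=3: [62, 75, 55, 67]
t=4: [16, 21, 18, 18]
t=5: [52, 57, 52, 55]
t=6: [32, 25, 34, 27]
t=7: [90, 80, 89, 81]
t=8: [70, 55, 70, 55]
t=9: [19, 25, 19, 25]
t=10: [60, 71, 60, 71]
t=11: [13, 19, 13, 19]
t=12: [42, 53, 42, 53]
t=13: [58, 40, 58, 40]
t=14: [29, 60, 29, 60]
t=15: [70, 28, 70, 28]
t=16: [32, 69, 32, 69]
t=17: [78, 32, 78, 32]
t=18: [53, 84, 53, 84]
t=19: [38, 54, 38, 54]
t=20: [67, 40, 67, 40]
t=21: [22, 58, 22, 58]
t=22: [55, 28, 55, 28]
t=23: [39, 71, 39, 71]
t=24: [63, 32, 63, 32]
t=25: [23, 75, 23, 75]
t=26: [61, 40, 61, 40]
t=27: [22, 58, 22, 58]

Answer: a_1(2465) = 71
Key observation: The state at step 21, [22, 58, 22, 58], reappears at step 27: the system is in a cycle of period 6 from step 21 on.  Therefore the state at step 2465 equals the state at step 21 + ((2465 - 21) mod 6) = 23, which is [39, 71, 39, 71].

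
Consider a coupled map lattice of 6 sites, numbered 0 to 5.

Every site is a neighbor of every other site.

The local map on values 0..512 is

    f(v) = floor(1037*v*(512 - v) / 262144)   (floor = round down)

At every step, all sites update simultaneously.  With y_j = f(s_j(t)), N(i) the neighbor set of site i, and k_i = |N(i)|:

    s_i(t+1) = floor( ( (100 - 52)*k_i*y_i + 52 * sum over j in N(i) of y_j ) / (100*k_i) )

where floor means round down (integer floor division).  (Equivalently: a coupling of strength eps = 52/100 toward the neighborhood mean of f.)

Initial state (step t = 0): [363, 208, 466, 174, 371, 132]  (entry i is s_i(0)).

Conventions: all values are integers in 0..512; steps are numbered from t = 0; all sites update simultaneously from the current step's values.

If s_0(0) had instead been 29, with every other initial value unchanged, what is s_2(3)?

Answer: s_2(3) = 254
Key observation: This trace re-runs the system from the modified initial state.

Derivation:
t=0: [29, 208, 466, 174, 371, 132]
t=1: [127, 200, 138, 193, 184, 181]
t=2: [214, 233, 218, 232, 230, 230]
t=3: [253, 255, 254, 255, 255, 255]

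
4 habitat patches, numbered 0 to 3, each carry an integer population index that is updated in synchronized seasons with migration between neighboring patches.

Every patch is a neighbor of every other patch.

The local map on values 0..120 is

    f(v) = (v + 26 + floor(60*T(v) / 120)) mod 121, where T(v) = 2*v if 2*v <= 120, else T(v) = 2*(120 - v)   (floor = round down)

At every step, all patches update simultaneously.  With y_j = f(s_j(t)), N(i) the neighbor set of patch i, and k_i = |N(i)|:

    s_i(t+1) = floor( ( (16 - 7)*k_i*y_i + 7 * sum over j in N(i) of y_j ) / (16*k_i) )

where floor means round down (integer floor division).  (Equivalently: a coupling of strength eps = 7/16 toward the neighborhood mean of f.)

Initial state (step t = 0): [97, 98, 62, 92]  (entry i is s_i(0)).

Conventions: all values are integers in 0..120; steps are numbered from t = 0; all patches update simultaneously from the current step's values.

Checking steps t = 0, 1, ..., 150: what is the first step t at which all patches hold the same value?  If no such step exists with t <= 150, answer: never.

Simulating step by step:
t=0: [97, 98, 62, 92]  (not all equal)
t=1: [25, 25, 25, 25]  (all equal)

Answer: 1
Key observation: Synchronization is absorbing here: once all patches are equal they stay equal, and step 1 is the first all-equal step.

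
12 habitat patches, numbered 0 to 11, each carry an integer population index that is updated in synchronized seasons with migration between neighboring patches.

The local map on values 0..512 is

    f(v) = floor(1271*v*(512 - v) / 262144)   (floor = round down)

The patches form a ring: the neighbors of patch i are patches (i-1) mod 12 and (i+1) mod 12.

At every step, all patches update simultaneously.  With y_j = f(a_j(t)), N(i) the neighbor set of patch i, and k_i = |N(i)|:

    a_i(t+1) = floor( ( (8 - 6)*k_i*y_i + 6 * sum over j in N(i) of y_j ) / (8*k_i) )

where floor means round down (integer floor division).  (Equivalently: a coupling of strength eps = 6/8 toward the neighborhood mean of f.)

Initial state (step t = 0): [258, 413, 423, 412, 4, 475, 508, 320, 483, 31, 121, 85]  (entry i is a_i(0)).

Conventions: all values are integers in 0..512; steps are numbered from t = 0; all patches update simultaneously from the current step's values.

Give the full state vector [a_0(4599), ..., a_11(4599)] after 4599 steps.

Answer: [306, 306, 306, 305, 305, 305, 305, 305, 306, 306, 306, 306]
Key observation: The state at step 6, [305, 305, 305, 305, 306, 306, 306, 305, 305, 305, 305, 305], reappears at step 8: the system is in a cycle of period 2 from step 6 on.  Therefore the state at step 4599 equals the state at step 6 + ((4599 - 6) mod 2) = 7, which is [306, 306, 306, 305, 305, 305, 305, 305, 306, 306, 306, 306].

Derivation:
t=0: [258, 413, 423, 412, 4, 475, 508, 320, 483, 31, 121, 85]
t=1: [219, 236, 194, 121, 108, 28, 145, 102, 155, 129, 149, 248]
t=2: [314, 307, 278, 248, 163, 192, 164, 247, 232, 258, 274, 294]
t=3: [305, 307, 312, 300, 299, 280, 299, 300, 316, 315, 314, 308]
t=4: [304, 304, 305, 305, 310, 309, 310, 305, 303, 300, 301, 303]
t=5: [306, 306, 306, 304, 304, 303, 304, 305, 307, 307, 307, 306]
t=6: [305, 305, 305, 305, 306, 306, 306, 305, 305, 305, 305, 305]
t=7: [306, 306, 306, 305, 305, 305, 305, 305, 306, 306, 306, 306]
t=8: [305, 305, 305, 305, 306, 306, 306, 305, 305, 305, 305, 305]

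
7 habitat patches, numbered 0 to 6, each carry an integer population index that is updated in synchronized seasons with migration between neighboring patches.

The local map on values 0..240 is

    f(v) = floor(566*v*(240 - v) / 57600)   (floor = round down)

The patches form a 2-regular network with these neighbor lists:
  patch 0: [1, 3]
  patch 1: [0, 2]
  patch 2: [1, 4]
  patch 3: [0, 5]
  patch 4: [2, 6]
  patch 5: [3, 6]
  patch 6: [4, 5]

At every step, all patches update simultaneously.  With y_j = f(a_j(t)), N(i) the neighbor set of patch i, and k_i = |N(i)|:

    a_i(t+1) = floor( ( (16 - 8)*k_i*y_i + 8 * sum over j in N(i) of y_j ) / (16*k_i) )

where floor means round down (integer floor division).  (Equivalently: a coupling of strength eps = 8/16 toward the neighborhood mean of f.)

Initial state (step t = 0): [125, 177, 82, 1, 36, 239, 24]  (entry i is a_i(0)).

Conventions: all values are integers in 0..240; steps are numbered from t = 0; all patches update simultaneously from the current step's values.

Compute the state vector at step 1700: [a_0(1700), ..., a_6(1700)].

Simulating step by step:
t=0: [125, 177, 82, 1, 36, 239, 24]
t=1: [98, 121, 108, 36, 80, 14, 43]
t=2: [121, 139, 136, 77, 118, 54, 80]
t=3: [135, 138, 138, 121, 136, 111, 122]
t=4: [139, 138, 138, 140, 138, 140, 140]
t=5: [137, 137, 138, 137, 137, 137, 137]
t=6: [138, 138, 138, 138, 138, 138, 138]
t=7: [138, 138, 138, 138, 138, 138, 138]

Answer: [138, 138, 138, 138, 138, 138, 138]
Key observation: The state at step 6, [138, 138, 138, 138, 138, 138, 138], reappears at step 7: the system is in a cycle of period 1 from step 6 on.  Therefore the state at step 1700 equals the state at step 6 + ((1700 - 6) mod 1) = 6, which is [138, 138, 138, 138, 138, 138, 138].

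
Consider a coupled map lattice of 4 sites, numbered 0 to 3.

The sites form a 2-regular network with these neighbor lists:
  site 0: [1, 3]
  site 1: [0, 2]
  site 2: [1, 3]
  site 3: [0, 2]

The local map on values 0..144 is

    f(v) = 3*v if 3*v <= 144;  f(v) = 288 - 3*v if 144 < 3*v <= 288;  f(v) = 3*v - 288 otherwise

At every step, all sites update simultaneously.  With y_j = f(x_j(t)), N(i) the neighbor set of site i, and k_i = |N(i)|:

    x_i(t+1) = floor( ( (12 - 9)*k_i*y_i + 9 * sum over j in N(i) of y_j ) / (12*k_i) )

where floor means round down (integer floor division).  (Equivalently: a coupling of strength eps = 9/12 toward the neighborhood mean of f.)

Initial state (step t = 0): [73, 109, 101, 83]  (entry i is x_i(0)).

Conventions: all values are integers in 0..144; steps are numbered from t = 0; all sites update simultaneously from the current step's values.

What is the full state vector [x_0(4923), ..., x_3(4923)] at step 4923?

Answer: [99, 99, 99, 99]
Key observation: The state at step 40, [135, 135, 135, 135], reappears at step 48: the system is in a cycle of period 8 from step 40 on.  Therefore the state at step 4923 equals the state at step 40 + ((4923 - 40) mod 8) = 43, which is [99, 99, 99, 99].

Derivation:
t=0: [73, 109, 101, 83]
t=1: [46, 41, 33, 41]
t=2: [126, 119, 117, 119]
t=3: [74, 74, 67, 74]
t=4: [66, 73, 71, 73]
t=5: [74, 79, 70, 79]
t=6: [54, 66, 57, 66]
t=7: [99, 113, 96, 113]
t=8: [40, 16, 38, 16]
t=9: [66, 99, 64, 99]
t=10: [29, 72, 30, 72]
t=11: [75, 84, 76, 84]
t=12: [42, 55, 42, 55]
t=13: [123, 125, 123, 125]
t=14: [85, 82, 85, 82]
t=15: [39, 35, 39, 35]
t=16: [108, 114, 108, 114]
t=17: [49, 40, 49, 40]
t=18: [125, 135, 125, 135]
t=19: [109, 94, 109, 94]
t=20: [14, 30, 14, 30]
t=21: [78, 54, 78, 54]
t=22: [108, 72, 108, 72]
t=23: [63, 45, 63, 45]
t=24: [126, 108, 126, 108]
t=25: [49, 76, 49, 76]
t=26: [80, 120, 80, 120]
t=27: [66, 54, 66, 54]
t=28: [117, 99, 117, 99]
t=29: [22, 49, 22, 49]
t=30: [122, 84, 122, 84]
t=31: [46, 67, 46, 67]
t=32: [99, 125, 99, 125]
t=33: [67, 28, 67, 28]
t=34: [84, 86, 84, 86]
t=35: [31, 34, 31, 34]
t=36: [99, 95, 99, 95]
t=37: [4, 7, 4, 7]
t=38: [18, 14, 18, 14]
t=39: [45, 51, 45, 51]
t=40: [135, 135, 135, 135]
t=41: [117, 117, 117, 117]
t=42: [63, 63, 63, 63]
t=43: [99, 99, 99, 99]
t=44: [9, 9, 9, 9]
t=45: [27, 27, 27, 27]
t=46: [81, 81, 81, 81]
t=47: [45, 45, 45, 45]
t=48: [135, 135, 135, 135]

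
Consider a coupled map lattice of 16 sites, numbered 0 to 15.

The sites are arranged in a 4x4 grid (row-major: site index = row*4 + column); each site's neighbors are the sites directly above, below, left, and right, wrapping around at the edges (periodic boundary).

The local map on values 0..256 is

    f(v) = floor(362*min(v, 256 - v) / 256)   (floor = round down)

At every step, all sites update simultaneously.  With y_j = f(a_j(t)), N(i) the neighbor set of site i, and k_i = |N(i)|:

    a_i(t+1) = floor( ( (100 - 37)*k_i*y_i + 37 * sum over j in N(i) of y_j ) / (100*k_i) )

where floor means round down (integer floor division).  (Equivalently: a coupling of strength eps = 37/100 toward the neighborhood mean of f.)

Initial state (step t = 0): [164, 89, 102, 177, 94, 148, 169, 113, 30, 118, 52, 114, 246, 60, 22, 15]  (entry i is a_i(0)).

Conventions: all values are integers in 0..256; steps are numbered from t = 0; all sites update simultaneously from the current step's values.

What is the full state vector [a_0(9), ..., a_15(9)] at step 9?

Simulating step by step:
t=0: [164, 89, 102, 177, 94, 148, 169, 113, 30, 118, 52, 114, 246, 60, 22, 15]
t=1: [117, 125, 126, 111, 127, 146, 126, 148, 70, 137, 90, 128, 34, 84, 49, 42]
t=2: [155, 167, 165, 149, 165, 162, 168, 159, 115, 151, 135, 154, 70, 116, 88, 79]
t=3: [135, 131, 129, 143, 133, 131, 130, 136, 149, 151, 157, 144, 115, 149, 131, 117]
t=4: [169, 173, 176, 163, 170, 173, 173, 168, 154, 150, 148, 157, 161, 156, 169, 164]
t=5: [124, 119, 116, 127, 123, 120, 120, 125, 140, 145, 144, 138, 134, 137, 127, 130]
t=6: [174, 168, 167, 176, 172, 168, 168, 174, 165, 159, 161, 167, 171, 168, 174, 176]
t=7: [116, 123, 122, 114, 118, 124, 124, 116, 126, 133, 130, 124, 120, 124, 118, 114]
t=8: [165, 172, 170, 162, 167, 173, 173, 165, 175, 174, 175, 173, 169, 173, 168, 163]
t=9: [126, 119, 121, 130, 123, 117, 118, 126, 116, 115, 115, 118, 122, 118, 122, 128]

Answer: [126, 119, 121, 130, 123, 117, 118, 126, 116, 115, 115, 118, 122, 118, 122, 128]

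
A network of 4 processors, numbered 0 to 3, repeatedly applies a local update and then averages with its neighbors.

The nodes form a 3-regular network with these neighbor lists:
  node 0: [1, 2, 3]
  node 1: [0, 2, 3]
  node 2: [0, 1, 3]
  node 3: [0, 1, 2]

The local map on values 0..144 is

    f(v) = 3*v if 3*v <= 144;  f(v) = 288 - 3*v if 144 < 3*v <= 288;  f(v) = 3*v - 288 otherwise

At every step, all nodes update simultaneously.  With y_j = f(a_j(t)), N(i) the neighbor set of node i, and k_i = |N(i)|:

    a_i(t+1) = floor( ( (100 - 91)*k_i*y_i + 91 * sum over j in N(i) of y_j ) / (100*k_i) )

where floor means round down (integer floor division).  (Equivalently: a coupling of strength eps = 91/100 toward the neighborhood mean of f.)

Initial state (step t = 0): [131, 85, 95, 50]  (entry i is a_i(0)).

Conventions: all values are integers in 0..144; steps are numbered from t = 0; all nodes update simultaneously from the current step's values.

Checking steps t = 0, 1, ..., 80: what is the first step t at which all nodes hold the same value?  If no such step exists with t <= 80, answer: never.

Answer: 6
Key observation: Synchronization is absorbing here: once all nodes are equal they stay equal, and step 6 is the first all-equal step.

Derivation:
t=0: [131, 85, 95, 50]  (not all equal)
t=1: [62, 77, 83, 55]  (not all equal)
t=2: [75, 85, 89, 71]  (not all equal)
t=3: [44, 51, 53, 42]  (not all equal)
t=4: [130, 129, 130, 131]  (not all equal)
t=5: [102, 102, 102, 101]  (not all equal)
t=6: [17, 17, 17, 17]  (all equal)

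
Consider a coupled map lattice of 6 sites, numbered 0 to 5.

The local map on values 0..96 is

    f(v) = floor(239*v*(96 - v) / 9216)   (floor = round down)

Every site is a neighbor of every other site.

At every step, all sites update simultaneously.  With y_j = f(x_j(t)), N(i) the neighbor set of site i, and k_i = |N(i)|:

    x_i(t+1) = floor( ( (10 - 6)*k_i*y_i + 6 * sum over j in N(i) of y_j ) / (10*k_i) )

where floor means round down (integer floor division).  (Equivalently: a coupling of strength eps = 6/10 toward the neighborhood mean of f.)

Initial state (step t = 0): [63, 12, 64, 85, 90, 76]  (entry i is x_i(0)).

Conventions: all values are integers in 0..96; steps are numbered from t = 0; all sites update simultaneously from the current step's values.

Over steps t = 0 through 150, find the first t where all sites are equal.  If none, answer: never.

Answer: 3
Key observation: Synchronization is absorbing here: once all sites are equal they stay equal, and step 3 is the first all-equal step.

Derivation:
t=0: [63, 12, 64, 85, 90, 76]  (not all equal)
t=1: [39, 32, 39, 31, 29, 36]  (not all equal)
t=2: [54, 53, 54, 53, 53, 54]  (not all equal)
t=3: [58, 58, 58, 58, 58, 58]  (all equal)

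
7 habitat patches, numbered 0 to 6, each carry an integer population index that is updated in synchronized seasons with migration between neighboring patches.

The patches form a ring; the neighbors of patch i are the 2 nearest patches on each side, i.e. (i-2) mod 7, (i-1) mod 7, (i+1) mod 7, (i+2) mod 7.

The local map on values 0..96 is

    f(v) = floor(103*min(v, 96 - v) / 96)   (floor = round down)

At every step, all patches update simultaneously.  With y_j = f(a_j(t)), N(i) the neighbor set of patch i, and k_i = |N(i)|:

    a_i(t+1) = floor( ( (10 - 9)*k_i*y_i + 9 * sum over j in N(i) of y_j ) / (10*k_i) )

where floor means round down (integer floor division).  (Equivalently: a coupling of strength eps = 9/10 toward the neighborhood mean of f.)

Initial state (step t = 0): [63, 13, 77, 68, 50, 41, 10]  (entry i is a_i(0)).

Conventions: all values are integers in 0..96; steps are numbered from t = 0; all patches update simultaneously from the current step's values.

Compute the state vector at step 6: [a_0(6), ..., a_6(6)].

Simulating step by step:
t=0: [63, 13, 77, 68, 50, 41, 10]
t=1: [22, 22, 30, 31, 28, 32, 32]
t=2: [29, 29, 27, 30, 32, 30, 28]
t=3: [30, 30, 31, 31, 30, 31, 31]
t=4: [32, 32, 32, 32, 32, 32, 32]
t=5: [34, 34, 34, 34, 34, 34, 34]
t=6: [36, 36, 36, 36, 36, 36, 36]

Answer: [36, 36, 36, 36, 36, 36, 36]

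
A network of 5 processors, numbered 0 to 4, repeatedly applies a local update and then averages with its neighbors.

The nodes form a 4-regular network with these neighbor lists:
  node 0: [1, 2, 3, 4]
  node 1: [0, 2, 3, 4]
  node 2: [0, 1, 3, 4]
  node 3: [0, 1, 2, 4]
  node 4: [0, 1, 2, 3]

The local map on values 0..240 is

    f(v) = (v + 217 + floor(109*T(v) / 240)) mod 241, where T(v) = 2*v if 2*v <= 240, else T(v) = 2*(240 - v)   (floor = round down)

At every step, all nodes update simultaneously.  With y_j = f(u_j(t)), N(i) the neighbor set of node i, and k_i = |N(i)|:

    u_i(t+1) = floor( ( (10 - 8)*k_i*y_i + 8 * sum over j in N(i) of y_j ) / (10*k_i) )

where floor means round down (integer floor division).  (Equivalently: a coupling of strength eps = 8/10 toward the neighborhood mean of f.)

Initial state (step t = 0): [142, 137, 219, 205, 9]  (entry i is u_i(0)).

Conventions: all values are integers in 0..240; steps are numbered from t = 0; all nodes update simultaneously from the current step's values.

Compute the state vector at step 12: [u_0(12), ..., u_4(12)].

Answer: [213, 213, 213, 213, 213]

Derivation:
t=0: [142, 137, 219, 205, 9]
t=1: [214, 214, 214, 214, 214]
t=2: [213, 213, 213, 213, 213]
t=3: [213, 213, 213, 213, 213]
t=4: [213, 213, 213, 213, 213]
t=5: [213, 213, 213, 213, 213]
t=6: [213, 213, 213, 213, 213]
t=7: [213, 213, 213, 213, 213]
t=8: [213, 213, 213, 213, 213]
t=9: [213, 213, 213, 213, 213]
t=10: [213, 213, 213, 213, 213]
t=11: [213, 213, 213, 213, 213]
t=12: [213, 213, 213, 213, 213]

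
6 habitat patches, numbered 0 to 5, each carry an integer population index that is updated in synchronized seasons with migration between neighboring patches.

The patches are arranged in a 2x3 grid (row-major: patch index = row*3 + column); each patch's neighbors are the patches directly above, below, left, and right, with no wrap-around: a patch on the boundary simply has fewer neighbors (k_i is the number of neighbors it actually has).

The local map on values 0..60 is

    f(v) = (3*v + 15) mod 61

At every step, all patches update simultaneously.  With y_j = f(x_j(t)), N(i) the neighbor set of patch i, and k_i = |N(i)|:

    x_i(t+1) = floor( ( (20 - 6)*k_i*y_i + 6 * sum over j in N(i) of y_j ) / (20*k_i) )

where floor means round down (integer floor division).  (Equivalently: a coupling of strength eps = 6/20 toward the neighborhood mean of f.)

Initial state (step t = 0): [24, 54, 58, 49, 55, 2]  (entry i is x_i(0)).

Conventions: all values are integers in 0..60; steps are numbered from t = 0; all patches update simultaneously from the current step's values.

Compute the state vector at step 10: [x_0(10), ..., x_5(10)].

Answer: [32, 18, 46, 27, 11, 49]

Derivation:
t=0: [24, 54, 58, 49, 55, 2]
t=1: [32, 47, 15, 40, 52, 24]
t=2: [42, 39, 51, 23, 41, 34]
t=3: [18, 15, 42, 21, 20, 48]
t=4: [17, 46, 27, 15, 21, 30]
t=5: [17, 27, 35, 45, 25, 38]
t=6: [12, 33, 47, 24, 27, 18]
t=7: [47, 49, 32, 31, 33, 15]
t=8: [36, 41, 50, 45, 51, 57]
t=9: [7, 20, 32, 26, 36, 15]
t=10: [32, 18, 46, 27, 11, 49]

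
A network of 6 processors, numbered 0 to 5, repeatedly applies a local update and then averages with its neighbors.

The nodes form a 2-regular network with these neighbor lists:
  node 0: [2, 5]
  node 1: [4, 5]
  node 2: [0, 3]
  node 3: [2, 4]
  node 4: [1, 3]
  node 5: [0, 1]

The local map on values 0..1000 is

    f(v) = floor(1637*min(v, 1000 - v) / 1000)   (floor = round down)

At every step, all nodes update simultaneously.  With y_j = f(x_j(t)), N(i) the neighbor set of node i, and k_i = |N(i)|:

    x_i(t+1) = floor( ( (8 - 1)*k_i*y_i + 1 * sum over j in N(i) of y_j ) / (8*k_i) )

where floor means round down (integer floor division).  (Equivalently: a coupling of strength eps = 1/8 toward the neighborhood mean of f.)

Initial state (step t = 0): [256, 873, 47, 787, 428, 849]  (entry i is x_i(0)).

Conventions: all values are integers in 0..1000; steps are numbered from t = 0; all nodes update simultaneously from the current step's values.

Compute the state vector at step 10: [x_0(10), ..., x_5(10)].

Simulating step by step:
t=0: [256, 873, 47, 787, 428, 849]
t=1: [386, 240, 114, 353, 647, 255]
t=2: [589, 405, 238, 552, 565, 428]
t=3: [656, 667, 428, 710, 710, 695]
t=4: [567, 537, 677, 488, 478, 505]
t=5: [703, 761, 556, 780, 781, 800]
t=6: [491, 384, 688, 382, 360, 340]
t=7: [769, 621, 535, 615, 593, 575]
t=8: [421, 627, 728, 640, 660, 670]
t=9: [664, 602, 469, 577, 561, 553]
t=10: [574, 660, 748, 698, 712, 714]

Answer: [574, 660, 748, 698, 712, 714]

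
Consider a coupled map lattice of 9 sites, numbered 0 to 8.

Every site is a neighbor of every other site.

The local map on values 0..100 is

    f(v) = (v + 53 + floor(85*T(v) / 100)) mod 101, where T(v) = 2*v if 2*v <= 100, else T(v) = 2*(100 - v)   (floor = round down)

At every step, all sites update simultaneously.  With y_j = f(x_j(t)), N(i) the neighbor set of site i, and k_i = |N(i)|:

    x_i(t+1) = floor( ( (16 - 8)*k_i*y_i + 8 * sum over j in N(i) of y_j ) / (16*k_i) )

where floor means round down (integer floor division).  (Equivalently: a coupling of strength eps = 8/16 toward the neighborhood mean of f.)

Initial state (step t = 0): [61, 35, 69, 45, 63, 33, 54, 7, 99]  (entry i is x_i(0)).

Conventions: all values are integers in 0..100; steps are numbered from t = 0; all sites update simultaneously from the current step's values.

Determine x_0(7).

Answer: x_0(7) = 70

Derivation:
t=0: [61, 35, 69, 45, 63, 33, 54, 7, 99]
t=1: [71, 57, 69, 69, 70, 55, 74, 68, 60]
t=2: [74, 78, 74, 74, 74, 78, 73, 74, 77]
t=3: [69, 68, 69, 69, 69, 68, 69, 69, 68]
t=4: [73, 73, 73, 73, 73, 73, 73, 73, 73]
t=5: [70, 70, 70, 70, 70, 70, 70, 70, 70]
t=6: [73, 73, 73, 73, 73, 73, 73, 73, 73]
t=7: [70, 70, 70, 70, 70, 70, 70, 70, 70]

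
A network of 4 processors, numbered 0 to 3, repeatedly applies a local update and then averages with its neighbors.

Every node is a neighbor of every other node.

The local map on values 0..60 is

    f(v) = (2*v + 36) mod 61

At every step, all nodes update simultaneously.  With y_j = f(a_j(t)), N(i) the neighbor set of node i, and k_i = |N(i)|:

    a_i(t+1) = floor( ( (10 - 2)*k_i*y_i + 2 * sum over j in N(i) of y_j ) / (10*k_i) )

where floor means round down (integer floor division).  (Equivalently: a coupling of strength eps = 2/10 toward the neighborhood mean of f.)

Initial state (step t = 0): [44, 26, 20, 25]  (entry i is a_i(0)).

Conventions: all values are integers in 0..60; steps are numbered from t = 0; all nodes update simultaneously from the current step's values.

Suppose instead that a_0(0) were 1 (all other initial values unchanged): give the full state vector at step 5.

Simulating step by step:
t=0: [1, 26, 20, 25]
t=1: [34, 26, 18, 25]
t=2: [38, 26, 15, 25]
t=3: [44, 27, 10, 25]
t=4: [8, 28, 48, 25]
t=5: [46, 30, 15, 26]

Answer: [46, 30, 15, 26]
Key observation: This trace re-runs the system from the modified initial state.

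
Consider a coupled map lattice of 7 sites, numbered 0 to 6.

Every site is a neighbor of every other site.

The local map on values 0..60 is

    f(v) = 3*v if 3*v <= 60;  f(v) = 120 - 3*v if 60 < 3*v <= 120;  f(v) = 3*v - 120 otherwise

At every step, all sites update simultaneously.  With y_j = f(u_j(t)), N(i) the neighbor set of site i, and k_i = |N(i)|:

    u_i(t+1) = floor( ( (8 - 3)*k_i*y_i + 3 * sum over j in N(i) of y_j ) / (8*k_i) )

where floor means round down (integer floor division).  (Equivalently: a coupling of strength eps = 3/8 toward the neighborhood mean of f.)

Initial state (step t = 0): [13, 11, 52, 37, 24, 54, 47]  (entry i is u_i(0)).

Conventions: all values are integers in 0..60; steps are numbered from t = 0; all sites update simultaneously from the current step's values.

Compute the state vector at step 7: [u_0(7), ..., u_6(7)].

Simulating step by step:
t=0: [13, 11, 52, 37, 24, 54, 47]
t=1: [36, 32, 34, 19, 41, 37, 26]
t=2: [17, 23, 20, 42, 12, 15, 33]
t=3: [45, 45, 50, 20, 37, 42, 28]
t=4: [19, 19, 27, 44, 15, 14, 30]
t=5: [49, 49, 39, 24, 42, 41, 34]
t=6: [23, 23, 9, 35, 11, 9, 18]
t=7: [44, 44, 31, 24, 34, 31, 46]

Answer: [44, 44, 31, 24, 34, 31, 46]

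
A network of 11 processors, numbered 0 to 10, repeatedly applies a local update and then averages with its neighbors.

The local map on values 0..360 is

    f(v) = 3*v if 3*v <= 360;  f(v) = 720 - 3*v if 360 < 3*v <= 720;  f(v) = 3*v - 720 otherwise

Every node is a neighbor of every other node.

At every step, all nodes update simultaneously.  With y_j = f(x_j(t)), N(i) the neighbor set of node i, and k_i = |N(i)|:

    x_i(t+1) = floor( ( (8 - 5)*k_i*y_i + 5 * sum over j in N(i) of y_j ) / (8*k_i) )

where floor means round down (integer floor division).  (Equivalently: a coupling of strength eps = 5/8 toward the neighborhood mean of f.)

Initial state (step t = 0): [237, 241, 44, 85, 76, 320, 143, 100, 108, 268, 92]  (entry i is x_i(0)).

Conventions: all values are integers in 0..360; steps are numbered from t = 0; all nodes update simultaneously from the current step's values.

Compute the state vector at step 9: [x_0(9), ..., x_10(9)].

Answer: [74, 76, 96, 83, 87, 85, 90, 93, 96, 86, 87]

Derivation:
t=0: [237, 241, 44, 85, 76, 320, 143, 100, 108, 268, 92]
t=1: [136, 134, 175, 213, 205, 208, 224, 227, 235, 160, 220]
t=2: [191, 193, 155, 119, 127, 124, 109, 106, 99, 169, 113]
t=3: [238, 236, 272, 304, 298, 301, 294, 291, 285, 259, 298]
t=4: [85, 87, 114, 144, 138, 141, 134, 131, 126, 101, 138]
t=5: [288, 290, 315, 299, 304, 301, 308, 311, 315, 303, 304]
t=6: [175, 177, 201, 186, 190, 188, 194, 197, 201, 189, 190]
t=7: [164, 162, 140, 154, 150, 152, 146, 143, 140, 151, 150]
t=8: [256, 258, 279, 265, 269, 267, 273, 276, 279, 268, 269]
t=9: [74, 76, 96, 83, 87, 85, 90, 93, 96, 86, 87]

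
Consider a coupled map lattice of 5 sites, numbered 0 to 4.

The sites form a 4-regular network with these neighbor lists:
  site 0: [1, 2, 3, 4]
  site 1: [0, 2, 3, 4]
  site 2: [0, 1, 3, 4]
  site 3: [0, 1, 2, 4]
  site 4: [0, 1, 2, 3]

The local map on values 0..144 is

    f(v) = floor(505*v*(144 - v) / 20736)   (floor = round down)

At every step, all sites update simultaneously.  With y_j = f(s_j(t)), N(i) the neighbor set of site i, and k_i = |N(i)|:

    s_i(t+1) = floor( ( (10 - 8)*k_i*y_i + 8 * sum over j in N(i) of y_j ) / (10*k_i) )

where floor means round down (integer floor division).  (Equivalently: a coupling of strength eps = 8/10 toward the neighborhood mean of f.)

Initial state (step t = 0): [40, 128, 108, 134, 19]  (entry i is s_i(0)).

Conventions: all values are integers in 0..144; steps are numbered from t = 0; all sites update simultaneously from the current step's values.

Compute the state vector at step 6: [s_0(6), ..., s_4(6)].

Simulating step by step:
t=0: [40, 128, 108, 134, 19]
t=1: [66, 66, 66, 66, 66]
t=2: [125, 125, 125, 125, 125]
t=3: [57, 57, 57, 57, 57]
t=4: [120, 120, 120, 120, 120]
t=5: [70, 70, 70, 70, 70]
t=6: [126, 126, 126, 126, 126]

Answer: [126, 126, 126, 126, 126]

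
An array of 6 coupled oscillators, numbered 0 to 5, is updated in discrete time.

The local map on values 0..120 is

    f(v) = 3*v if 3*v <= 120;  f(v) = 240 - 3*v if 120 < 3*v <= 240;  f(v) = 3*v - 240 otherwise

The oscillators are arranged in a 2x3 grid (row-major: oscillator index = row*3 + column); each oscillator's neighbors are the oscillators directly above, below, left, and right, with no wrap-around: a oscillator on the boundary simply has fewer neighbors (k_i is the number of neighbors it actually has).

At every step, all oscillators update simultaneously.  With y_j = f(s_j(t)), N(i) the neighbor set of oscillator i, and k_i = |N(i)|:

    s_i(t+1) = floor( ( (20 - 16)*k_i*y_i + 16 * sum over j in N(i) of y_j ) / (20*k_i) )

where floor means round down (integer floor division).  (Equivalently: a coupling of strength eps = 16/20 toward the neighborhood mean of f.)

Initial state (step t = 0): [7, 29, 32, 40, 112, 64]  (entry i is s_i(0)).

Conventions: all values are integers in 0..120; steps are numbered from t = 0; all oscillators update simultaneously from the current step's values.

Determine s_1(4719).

Answer: s_1(4719) = 33
Key observation: The state at step 18, [69, 69, 69, 69, 69, 69], reappears at step 22: the system is in a cycle of period 4 from step 18 on.  Therefore the state at step 4719 equals the state at step 18 + ((4719 - 18) mod 4) = 19, which is [33, 33, 33, 33, 33, 33].

Derivation:
t=0: [7, 29, 32, 40, 112, 64]
t=1: [87, 74, 73, 70, 87, 86]
t=2: [23, 20, 18, 22, 21, 20]
t=3: [64, 61, 58, 66, 62, 58]
t=4: [49, 56, 62, 49, 54, 61]
t=5: [84, 74, 62, 87, 74, 64]
t=6: [18, 26, 37, 16, 26, 38]
t=7: [61, 80, 99, 62, 79, 98]
t=8: [33, 31, 33, 34, 29, 34]
t=9: [97, 94, 97, 94, 96, 94]
t=10: [43, 48, 43, 48, 43, 48]
t=11: [99, 108, 99, 108, 99, 108]
t=12: [78, 62, 78, 62, 78, 62]
t=13: [44, 15, 44, 15, 44, 15]
t=14: [57, 95, 57, 95, 57, 95]
t=15: [49, 64, 49, 64, 49, 64]
t=16: [57, 84, 57, 84, 57, 84]
t=17: [23, 57, 23, 57, 23, 57]
t=18: [69, 69, 69, 69, 69, 69]
t=19: [33, 33, 33, 33, 33, 33]
t=20: [99, 99, 99, 99, 99, 99]
t=21: [57, 57, 57, 57, 57, 57]
t=22: [69, 69, 69, 69, 69, 69]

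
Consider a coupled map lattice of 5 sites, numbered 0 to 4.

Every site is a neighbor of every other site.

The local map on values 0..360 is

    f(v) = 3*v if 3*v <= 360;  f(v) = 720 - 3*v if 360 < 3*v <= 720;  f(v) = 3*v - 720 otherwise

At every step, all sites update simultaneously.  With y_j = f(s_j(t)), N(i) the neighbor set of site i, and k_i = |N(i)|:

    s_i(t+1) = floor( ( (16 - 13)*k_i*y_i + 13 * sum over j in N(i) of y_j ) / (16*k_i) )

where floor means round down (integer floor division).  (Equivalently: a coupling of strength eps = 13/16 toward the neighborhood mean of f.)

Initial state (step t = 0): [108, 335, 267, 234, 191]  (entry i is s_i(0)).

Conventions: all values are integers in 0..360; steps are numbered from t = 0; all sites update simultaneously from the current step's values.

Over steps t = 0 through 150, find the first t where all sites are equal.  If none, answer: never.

Simulating step by step:
t=0: [108, 335, 267, 234, 191]  (not all equal)
t=1: [168, 169, 172, 173, 171]  (not all equal)
t=2: [208, 208, 208, 208, 208]  (all equal)

Answer: 2
Key observation: Synchronization is absorbing here: once all sites are equal they stay equal, and step 2 is the first all-equal step.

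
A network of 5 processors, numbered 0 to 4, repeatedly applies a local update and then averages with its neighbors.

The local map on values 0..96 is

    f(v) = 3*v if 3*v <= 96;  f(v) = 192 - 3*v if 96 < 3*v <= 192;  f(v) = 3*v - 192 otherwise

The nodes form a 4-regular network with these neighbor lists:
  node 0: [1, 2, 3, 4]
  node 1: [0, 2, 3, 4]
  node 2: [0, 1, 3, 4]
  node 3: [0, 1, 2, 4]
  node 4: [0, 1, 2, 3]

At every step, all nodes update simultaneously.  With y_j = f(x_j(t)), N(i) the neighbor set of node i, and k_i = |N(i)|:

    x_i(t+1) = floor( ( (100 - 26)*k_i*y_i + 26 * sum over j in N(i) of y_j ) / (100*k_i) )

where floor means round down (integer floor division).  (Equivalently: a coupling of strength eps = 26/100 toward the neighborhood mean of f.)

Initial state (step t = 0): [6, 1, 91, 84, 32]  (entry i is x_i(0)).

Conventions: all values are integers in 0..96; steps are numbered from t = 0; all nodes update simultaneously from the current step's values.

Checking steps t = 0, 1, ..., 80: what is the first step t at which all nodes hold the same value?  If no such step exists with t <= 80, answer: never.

Answer: 21
Key observation: Synchronization is absorbing here: once all nodes are equal they stay equal, and step 21 is the first all-equal step.

Derivation:
t=0: [6, 1, 91, 84, 32]  (not all equal)
t=1: [28, 18, 71, 57, 81]  (not all equal)
t=2: [71, 51, 29, 29, 49]  (not all equal)
t=3: [32, 44, 76, 76, 48]  (not all equal)
t=4: [82, 58, 42, 42, 50]  (not all equal)
t=5: [52, 28, 60, 60, 44]  (not all equal)
t=6: [37, 69, 21, 21, 53]  (not all equal)
t=7: [71, 26, 59, 59, 38]  (not all equal)
t=8: [27, 66, 23, 23, 66]  (not all equal)
t=9: [69, 19, 61, 61, 19]  (not all equal)
t=10: [19, 48, 15, 15, 48]  (not all equal)
t=11: [54, 48, 46, 46, 48]  (not all equal)
t=12: [35, 47, 51, 51, 47]  (not all equal)
t=13: [76, 51, 43, 43, 51]  (not all equal)
t=14: [39, 41, 58, 58, 41]  (not all equal)
t=15: [66, 62, 28, 28, 62]  (not all equal)
t=16: [16, 16, 68, 68, 16]  (not all equal)
t=17: [43, 43, 19, 19, 43]  (not all equal)
t=18: [62, 62, 58, 58, 62]  (not all equal)
t=19: [7, 7, 15, 15, 7]  (not all equal)
t=20: [24, 24, 40, 40, 24]  (not all equal)
t=21: [72, 72, 72, 72, 72]  (all equal)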